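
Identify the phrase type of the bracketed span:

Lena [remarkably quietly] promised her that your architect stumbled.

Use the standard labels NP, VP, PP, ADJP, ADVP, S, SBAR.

"quietly" is the head of the bracketed span, so the span is an adverb phrase: ADVP.

ADVP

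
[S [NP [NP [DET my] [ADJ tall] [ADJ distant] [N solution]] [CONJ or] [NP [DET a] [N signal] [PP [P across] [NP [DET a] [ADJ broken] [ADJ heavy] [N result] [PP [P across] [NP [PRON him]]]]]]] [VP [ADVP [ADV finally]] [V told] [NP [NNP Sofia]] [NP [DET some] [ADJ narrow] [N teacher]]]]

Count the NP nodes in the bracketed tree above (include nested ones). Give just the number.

7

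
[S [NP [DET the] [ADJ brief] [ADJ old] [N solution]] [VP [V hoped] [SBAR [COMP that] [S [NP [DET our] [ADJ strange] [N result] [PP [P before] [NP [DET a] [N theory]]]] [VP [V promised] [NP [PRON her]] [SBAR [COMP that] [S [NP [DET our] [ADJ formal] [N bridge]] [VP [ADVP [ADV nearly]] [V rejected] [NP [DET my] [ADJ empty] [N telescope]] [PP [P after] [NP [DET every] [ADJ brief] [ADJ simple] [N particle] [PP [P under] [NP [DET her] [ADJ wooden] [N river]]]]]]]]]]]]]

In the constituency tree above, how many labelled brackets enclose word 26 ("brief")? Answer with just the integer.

Counting open brackets not yet closed at "brief": [S [VP [SBAR [S [VP [SBAR [S [VP [PP [NP [ADJ = 11.

11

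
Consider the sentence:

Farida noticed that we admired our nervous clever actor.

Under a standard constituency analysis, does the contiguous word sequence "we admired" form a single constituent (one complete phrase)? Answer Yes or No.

No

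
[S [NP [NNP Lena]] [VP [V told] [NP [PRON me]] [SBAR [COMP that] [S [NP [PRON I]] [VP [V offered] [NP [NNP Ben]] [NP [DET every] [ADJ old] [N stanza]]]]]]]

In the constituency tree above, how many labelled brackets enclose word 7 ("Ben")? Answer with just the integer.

7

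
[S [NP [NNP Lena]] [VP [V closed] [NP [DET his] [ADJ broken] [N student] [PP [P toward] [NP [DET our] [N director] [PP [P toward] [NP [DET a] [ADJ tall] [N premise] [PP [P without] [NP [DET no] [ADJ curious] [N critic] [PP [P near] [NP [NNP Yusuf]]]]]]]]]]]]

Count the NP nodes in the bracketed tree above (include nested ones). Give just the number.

Listing each NP by its span: [NP Lena]; [NP his broken student toward our director toward a tall premise without no curious critic near Yusuf]; [NP our director toward a tall premise without no curious critic near Yusuf]; [NP a tall premise without no curious critic near Yusuf]; [NP no curious critic near Yusuf]; [NP Yusuf] — that makes 6.

6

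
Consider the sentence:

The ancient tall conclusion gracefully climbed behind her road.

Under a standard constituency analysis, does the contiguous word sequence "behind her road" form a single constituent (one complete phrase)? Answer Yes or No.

These words form the whole prepositional phrase headed by "behind", so yes — one constituent.

Yes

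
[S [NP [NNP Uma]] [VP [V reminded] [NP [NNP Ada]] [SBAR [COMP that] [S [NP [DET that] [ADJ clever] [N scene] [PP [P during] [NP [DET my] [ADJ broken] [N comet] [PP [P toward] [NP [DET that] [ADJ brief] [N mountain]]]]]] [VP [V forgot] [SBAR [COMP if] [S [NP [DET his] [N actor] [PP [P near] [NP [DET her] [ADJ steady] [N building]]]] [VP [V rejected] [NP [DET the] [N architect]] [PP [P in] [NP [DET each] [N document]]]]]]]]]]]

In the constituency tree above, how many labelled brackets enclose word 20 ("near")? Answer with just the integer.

Counting open brackets not yet closed at "near": [S [VP [SBAR [S [VP [SBAR [S [NP [PP [P = 10.

10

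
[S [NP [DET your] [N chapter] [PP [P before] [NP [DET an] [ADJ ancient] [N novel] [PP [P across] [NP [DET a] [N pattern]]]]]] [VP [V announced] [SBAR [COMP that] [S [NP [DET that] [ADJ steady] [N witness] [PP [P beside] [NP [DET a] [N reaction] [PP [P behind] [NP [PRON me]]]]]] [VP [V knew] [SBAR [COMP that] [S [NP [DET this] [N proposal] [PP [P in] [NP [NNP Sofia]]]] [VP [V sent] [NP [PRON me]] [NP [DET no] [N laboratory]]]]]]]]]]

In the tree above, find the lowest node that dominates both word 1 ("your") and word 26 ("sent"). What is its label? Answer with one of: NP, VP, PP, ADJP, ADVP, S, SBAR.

S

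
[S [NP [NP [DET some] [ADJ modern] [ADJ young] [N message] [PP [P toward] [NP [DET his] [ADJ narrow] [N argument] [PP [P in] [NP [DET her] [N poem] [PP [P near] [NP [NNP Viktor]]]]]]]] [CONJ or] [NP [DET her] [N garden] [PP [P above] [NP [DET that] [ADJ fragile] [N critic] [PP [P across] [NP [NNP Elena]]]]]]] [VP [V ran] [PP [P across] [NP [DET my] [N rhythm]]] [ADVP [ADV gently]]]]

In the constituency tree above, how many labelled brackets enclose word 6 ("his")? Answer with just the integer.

Counting open brackets not yet closed at "his": [S [NP [NP [PP [NP [DET = 6.

6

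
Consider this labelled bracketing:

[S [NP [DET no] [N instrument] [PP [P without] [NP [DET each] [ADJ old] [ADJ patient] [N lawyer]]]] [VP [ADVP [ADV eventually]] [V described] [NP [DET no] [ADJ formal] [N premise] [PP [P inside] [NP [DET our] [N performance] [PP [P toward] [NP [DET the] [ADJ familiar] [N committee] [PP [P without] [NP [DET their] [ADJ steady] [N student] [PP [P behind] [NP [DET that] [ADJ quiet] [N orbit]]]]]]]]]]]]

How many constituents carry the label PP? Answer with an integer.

5

Listing each PP by its span: [PP without each old patient lawyer]; [PP inside our performance toward the familiar committee without their steady student behind that quiet orbit]; [PP toward the familiar committee without their steady student behind that quiet orbit]; [PP without their steady student behind that quiet orbit]; [PP behind that quiet orbit] — that makes 5.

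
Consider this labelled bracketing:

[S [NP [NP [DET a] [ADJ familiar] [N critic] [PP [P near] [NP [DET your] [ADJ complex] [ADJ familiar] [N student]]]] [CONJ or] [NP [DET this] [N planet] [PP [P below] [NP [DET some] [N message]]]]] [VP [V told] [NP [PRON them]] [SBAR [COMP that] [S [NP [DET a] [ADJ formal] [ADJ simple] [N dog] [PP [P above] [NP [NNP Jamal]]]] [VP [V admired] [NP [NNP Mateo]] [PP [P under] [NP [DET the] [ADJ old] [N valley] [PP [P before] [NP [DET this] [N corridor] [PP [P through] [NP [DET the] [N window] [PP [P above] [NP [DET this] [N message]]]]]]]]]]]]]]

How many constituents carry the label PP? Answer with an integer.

7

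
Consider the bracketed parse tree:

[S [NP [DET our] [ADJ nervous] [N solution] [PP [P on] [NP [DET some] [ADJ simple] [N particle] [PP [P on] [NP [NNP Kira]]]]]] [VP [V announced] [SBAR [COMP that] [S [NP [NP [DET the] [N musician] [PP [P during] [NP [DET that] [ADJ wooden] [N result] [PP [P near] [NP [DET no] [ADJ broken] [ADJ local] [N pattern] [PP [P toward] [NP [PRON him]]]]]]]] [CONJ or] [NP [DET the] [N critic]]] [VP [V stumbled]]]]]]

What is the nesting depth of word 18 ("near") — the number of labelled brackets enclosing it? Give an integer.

10

The word sits inside P, which is inside PP, inside NP, inside PP, inside NP, inside NP, inside S, inside SBAR, inside VP, inside S — 10 brackets in all.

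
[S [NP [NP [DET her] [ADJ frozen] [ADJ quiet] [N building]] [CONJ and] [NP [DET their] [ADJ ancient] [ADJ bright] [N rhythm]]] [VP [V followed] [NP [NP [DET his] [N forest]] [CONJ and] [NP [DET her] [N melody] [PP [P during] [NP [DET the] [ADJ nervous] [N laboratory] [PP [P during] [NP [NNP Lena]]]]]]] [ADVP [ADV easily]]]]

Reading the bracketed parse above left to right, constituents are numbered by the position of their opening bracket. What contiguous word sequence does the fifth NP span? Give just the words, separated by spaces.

his forest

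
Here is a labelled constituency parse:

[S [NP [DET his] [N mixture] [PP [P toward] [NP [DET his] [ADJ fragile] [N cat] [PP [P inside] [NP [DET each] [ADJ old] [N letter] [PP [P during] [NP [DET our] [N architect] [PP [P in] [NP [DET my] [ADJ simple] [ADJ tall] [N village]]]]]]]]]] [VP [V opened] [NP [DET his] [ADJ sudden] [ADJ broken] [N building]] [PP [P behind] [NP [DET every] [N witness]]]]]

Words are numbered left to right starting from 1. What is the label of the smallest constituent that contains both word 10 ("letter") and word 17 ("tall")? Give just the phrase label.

NP

The smallest bracket enclosing both words is [NP each old letter during our architect in my simple tall village], so the label is NP.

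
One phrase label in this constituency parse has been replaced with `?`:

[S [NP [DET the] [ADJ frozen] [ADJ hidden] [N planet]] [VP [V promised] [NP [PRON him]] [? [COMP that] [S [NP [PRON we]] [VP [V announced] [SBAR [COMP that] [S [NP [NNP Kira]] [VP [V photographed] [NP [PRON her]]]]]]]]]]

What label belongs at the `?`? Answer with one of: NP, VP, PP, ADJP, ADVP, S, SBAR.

SBAR

Looking at what the `?` directly dominates — COMP 'that', S — this is a subordinate clause (SBAR).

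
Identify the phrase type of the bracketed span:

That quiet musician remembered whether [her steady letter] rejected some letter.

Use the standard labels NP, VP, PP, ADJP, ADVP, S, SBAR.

NP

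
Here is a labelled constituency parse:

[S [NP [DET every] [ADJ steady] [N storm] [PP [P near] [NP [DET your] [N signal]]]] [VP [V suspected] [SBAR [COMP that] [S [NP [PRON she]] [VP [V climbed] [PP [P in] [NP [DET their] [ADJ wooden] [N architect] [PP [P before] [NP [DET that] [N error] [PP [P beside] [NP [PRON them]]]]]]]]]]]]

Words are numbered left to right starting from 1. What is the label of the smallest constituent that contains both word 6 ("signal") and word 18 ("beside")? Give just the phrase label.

S

The smallest bracket enclosing both words is [S every steady storm near your signal suspected that she climbed in their wooden architect before that error beside them], so the label is S.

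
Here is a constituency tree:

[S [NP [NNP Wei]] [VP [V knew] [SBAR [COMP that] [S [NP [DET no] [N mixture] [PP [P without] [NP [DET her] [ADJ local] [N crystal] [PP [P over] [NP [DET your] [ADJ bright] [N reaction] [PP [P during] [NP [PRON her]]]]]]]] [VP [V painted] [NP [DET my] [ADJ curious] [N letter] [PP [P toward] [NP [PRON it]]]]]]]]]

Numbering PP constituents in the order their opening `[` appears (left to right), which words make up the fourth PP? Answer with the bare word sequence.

toward it

The PP opening brackets appear, in order, over: "without her local crystal over your bright reaction during her"; "over your bright reaction during her"; "during her"; "toward it". The fourth one spans "toward it".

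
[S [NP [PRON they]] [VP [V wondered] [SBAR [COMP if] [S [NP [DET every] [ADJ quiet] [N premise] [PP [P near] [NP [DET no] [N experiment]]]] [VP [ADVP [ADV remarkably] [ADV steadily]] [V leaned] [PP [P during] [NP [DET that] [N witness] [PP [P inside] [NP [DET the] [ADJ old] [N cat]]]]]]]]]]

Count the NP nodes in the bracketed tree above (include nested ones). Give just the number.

5

Listing each NP by its span: [NP they]; [NP every quiet premise near no experiment]; [NP no experiment]; [NP that witness inside the old cat]; [NP the old cat] — that makes 5.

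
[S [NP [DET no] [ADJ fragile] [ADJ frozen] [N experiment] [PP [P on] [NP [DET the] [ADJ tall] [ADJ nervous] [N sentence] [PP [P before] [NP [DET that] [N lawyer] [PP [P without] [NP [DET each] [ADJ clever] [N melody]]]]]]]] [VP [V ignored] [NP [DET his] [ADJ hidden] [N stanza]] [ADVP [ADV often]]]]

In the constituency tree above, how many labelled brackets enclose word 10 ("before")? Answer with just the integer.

6

The word sits inside P, which is inside PP, inside NP, inside PP, inside NP, inside S — 6 brackets in all.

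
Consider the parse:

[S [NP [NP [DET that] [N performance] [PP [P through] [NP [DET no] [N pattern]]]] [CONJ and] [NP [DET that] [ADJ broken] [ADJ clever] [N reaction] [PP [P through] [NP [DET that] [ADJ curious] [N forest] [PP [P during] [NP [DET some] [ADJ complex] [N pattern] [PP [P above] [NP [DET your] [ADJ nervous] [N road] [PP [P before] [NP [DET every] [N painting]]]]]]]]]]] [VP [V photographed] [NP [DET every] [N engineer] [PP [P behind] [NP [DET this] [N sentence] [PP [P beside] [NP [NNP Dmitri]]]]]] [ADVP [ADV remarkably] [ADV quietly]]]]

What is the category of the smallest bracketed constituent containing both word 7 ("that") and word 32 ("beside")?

S

The smallest bracket enclosing both words is [S that performance through no pattern and that broken clever reaction through that curious forest during some complex pattern above your nervous road before every painting photographed every engineer behind this sentence beside Dmitri remarkably quietly], so the label is S.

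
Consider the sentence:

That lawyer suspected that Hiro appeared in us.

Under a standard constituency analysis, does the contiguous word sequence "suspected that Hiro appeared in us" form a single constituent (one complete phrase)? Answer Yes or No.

Yes

These words form the whole verb phrase headed by "suspected", so yes — one constituent.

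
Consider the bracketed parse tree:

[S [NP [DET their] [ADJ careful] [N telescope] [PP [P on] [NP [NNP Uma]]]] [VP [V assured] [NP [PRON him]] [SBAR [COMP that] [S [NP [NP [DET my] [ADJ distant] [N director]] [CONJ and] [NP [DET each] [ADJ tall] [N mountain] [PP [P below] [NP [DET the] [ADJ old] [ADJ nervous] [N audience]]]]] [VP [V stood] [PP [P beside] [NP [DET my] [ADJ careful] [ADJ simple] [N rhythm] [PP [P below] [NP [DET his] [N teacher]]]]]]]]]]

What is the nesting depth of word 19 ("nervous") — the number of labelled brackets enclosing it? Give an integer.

9

The word sits inside ADJ, which is inside NP, inside PP, inside NP, inside NP, inside S, inside SBAR, inside VP, inside S — 9 brackets in all.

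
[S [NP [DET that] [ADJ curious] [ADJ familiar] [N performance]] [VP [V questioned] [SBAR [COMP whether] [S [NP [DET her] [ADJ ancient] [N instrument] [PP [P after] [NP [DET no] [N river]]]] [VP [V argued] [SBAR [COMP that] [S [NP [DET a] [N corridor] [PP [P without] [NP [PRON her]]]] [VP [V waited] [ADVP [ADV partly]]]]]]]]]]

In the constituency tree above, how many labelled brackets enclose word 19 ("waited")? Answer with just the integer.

9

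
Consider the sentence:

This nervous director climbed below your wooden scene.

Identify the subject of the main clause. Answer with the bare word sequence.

this nervous director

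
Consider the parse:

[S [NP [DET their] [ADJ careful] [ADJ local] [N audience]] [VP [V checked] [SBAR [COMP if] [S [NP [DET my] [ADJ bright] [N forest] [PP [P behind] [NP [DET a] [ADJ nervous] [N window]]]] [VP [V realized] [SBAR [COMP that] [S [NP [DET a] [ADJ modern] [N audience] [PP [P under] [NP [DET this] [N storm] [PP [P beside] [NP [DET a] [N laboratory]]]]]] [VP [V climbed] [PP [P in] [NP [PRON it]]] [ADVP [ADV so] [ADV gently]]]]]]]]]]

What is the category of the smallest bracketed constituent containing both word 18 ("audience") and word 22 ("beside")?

NP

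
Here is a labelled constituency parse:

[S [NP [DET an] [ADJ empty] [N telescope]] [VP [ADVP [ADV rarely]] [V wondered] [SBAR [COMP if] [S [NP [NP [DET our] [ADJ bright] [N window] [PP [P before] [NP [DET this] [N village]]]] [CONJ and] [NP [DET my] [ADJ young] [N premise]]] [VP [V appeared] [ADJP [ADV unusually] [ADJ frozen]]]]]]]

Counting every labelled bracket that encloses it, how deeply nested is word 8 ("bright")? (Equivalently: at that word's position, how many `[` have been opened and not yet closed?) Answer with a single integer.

Path from the root down to the word: S → VP → SBAR → S → NP → NP → ADJ. That is 7 enclosing brackets.

7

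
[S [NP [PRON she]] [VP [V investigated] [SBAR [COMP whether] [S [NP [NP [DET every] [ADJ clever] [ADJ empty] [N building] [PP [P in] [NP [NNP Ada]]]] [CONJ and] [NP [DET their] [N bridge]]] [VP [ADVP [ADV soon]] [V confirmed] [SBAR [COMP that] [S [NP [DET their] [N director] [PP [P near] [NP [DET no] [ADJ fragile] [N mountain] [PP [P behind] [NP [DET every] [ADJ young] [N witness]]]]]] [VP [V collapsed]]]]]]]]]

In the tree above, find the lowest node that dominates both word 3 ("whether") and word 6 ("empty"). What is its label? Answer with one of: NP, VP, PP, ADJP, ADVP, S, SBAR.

Word 3 lies under S → VP → SBAR → COMP; word 6 lies under S → VP → SBAR → S → NP → NP → ADJ. The lowest shared node is the SBAR.

SBAR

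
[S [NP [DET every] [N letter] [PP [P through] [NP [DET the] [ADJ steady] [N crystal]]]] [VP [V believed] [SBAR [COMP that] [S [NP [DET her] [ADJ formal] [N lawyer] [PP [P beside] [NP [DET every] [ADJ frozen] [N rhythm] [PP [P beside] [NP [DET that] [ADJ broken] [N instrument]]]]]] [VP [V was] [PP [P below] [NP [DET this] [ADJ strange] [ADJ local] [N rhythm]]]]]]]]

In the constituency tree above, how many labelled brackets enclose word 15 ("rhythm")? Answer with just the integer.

8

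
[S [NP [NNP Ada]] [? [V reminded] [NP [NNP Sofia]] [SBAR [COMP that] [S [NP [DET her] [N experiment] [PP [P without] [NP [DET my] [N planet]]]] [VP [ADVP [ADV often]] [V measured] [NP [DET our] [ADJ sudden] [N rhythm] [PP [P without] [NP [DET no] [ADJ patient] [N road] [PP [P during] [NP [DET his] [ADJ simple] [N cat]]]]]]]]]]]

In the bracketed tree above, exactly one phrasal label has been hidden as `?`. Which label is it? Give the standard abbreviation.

VP

A constituent whose immediate children are V 'reminded', NP, SBAR is a verb phrase: VP.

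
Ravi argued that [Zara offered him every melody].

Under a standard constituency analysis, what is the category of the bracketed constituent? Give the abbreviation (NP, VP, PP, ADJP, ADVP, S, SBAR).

S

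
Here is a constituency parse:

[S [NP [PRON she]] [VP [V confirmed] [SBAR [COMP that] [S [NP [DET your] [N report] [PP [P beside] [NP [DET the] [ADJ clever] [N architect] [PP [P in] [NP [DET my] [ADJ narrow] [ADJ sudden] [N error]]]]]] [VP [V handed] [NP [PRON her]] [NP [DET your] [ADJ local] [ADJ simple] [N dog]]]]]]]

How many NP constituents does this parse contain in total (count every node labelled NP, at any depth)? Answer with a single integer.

Listing each NP by its span: [NP she]; [NP your report beside the clever architect in my narrow sudden error]; [NP the clever architect in my narrow sudden error]; [NP my narrow sudden error]; [NP her]; [NP your local simple dog] — that makes 6.

6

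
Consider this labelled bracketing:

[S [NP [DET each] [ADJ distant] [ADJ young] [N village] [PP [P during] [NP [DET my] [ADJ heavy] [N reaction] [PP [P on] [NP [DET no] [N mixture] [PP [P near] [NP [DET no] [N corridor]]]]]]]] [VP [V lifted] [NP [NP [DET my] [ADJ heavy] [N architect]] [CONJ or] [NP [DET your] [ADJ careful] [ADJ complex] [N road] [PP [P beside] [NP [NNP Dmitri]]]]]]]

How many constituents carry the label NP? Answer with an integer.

Scanning left to right, an opening `[NP` appears at word positions 1, 6, 10, 13, 16, 16, 20, 25 — 8 in total.

8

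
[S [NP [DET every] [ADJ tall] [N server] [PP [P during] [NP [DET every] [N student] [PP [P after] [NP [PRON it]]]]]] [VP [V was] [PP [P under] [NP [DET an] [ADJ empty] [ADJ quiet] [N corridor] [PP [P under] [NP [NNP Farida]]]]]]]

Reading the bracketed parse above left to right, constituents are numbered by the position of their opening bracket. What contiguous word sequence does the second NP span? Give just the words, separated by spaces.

every student after it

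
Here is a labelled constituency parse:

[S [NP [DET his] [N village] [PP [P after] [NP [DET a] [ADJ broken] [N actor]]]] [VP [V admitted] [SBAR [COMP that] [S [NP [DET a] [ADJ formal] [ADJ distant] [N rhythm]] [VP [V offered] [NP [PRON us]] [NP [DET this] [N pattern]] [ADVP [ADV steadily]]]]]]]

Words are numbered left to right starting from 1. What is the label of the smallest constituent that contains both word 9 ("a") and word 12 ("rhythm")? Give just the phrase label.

Word 9 lies under S → VP → SBAR → S → NP → DET; word 12 lies under S → VP → SBAR → S → NP → N. The lowest shared node is the NP.

NP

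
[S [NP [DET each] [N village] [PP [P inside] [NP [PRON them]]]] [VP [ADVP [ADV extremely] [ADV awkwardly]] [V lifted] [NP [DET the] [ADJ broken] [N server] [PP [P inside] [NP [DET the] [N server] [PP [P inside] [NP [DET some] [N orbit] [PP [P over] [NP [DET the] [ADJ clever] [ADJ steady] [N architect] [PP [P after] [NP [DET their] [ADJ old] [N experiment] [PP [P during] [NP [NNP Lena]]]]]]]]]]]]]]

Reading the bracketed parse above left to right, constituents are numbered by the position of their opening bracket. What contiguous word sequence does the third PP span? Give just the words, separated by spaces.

inside some orbit over the clever steady architect after their old experiment during Lena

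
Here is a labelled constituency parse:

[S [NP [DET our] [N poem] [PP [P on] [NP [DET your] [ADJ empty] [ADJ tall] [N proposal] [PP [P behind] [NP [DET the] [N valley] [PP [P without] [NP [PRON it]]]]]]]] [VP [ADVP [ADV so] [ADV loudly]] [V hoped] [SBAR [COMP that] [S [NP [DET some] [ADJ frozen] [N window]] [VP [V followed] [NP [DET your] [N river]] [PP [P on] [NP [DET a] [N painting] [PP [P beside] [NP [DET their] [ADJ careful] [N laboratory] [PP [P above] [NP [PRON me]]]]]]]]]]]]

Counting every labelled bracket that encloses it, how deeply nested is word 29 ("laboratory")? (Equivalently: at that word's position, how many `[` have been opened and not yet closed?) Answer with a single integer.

Path from the root down to the word: S → VP → SBAR → S → VP → PP → NP → PP → NP → N. That is 10 enclosing brackets.

10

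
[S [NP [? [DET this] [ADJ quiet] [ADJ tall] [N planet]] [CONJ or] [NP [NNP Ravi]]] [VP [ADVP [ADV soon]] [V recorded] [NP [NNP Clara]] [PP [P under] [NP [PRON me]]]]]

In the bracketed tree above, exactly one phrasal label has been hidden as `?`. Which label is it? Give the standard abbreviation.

NP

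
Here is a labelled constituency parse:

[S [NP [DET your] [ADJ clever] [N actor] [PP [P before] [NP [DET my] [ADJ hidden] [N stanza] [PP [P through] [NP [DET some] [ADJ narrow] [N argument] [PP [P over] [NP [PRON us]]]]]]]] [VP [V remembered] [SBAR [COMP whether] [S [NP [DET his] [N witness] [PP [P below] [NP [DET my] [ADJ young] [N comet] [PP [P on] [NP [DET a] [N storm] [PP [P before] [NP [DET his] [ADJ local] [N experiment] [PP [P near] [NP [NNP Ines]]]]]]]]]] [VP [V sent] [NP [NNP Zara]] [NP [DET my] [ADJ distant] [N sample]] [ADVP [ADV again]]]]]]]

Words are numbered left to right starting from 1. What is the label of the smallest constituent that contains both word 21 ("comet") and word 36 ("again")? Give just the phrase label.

S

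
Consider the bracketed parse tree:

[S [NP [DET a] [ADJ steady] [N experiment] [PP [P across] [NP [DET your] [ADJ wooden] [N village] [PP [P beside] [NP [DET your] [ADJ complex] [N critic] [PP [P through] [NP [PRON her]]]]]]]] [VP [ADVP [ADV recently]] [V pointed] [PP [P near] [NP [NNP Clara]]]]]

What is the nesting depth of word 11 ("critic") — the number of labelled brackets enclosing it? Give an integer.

7

Path from the root down to the word: S → NP → PP → NP → PP → NP → N. That is 7 enclosing brackets.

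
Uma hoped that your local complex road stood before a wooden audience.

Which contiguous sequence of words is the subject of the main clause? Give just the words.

Uma

The subject of the main clause is the NP immediately before the verb "hoped": "Uma".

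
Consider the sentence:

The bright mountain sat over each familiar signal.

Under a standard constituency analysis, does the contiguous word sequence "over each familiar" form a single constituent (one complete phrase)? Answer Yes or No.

No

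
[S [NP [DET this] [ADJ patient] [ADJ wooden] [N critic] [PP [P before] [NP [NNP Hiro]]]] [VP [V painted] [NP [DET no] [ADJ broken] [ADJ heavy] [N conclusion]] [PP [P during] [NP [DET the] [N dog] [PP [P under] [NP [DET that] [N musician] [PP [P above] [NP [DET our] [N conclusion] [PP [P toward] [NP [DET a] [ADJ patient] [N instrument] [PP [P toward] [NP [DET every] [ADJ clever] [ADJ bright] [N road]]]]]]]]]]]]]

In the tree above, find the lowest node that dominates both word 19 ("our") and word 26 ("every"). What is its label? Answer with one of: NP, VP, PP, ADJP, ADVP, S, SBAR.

NP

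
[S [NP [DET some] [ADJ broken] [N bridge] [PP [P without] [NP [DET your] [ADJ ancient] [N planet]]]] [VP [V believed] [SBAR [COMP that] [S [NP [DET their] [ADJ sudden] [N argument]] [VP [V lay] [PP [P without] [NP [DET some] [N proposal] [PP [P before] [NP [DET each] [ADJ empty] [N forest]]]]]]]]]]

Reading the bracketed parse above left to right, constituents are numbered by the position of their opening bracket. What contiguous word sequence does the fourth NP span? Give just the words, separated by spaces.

some proposal before each empty forest

In left-to-right order the NP constituents are "some broken bridge without your ancient planet"; "your ancient planet"; "their sudden argument"; "some proposal before each empty forest"; "each empty forest". Number 4 is "some proposal before each empty forest".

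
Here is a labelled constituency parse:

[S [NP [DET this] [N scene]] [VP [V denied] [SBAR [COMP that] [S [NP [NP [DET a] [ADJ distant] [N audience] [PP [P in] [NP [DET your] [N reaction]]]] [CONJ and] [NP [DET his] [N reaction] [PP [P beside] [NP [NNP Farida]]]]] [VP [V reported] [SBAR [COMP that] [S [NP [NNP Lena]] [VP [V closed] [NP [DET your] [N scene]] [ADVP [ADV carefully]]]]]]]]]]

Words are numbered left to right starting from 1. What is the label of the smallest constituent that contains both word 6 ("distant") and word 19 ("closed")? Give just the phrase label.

S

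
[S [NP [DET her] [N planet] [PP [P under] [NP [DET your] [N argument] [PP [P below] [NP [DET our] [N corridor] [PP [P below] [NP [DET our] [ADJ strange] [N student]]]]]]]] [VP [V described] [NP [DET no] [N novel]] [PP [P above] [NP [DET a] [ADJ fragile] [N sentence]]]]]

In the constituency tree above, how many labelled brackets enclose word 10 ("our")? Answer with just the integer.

Counting open brackets not yet closed at "our": [S [NP [PP [NP [PP [NP [PP [NP [DET = 9.

9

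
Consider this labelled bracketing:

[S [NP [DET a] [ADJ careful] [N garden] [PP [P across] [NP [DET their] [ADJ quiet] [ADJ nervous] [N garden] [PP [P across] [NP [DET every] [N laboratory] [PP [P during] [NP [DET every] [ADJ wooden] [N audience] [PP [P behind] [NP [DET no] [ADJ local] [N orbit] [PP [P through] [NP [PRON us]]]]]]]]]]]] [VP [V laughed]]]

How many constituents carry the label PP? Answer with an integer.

5

Scanning left to right, an opening `[PP` appears at word positions 4, 9, 12, 16, 20 — 5 in total.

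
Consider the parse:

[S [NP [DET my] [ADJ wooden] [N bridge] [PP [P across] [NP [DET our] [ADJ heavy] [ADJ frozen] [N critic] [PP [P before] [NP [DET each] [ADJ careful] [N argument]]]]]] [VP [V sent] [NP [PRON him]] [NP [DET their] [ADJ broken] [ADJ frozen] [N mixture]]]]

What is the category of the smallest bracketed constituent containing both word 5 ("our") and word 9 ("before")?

The smallest bracket enclosing both words is [NP our heavy frozen critic before each careful argument], so the label is NP.

NP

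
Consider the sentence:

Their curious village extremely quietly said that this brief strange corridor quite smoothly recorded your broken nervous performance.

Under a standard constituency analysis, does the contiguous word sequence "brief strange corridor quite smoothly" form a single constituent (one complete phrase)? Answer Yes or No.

No

"brief" belongs to the noun phrase "this brief strange corridor" while "smoothly" belongs to the verb phrase "quite smoothly recorded your broken nervous performance"; a span that runs across that boundary is not a single phrase.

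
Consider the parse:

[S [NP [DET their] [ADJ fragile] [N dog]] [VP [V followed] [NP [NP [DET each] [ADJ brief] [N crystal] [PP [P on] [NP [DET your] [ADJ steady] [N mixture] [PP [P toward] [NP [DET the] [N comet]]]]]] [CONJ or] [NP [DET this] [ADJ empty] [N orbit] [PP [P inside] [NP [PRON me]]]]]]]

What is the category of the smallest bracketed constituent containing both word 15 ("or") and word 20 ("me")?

The smallest bracket enclosing both words is [NP each brief crystal on your steady mixture toward the comet or this empty orbit inside me], so the label is NP.

NP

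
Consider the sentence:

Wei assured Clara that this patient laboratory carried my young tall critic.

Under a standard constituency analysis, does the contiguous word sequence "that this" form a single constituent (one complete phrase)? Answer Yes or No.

"that" belongs to the complementizer "that" while "this" belongs to the clause "this patient laboratory carried my young tall critic"; a span that runs across that boundary is not a single phrase.

No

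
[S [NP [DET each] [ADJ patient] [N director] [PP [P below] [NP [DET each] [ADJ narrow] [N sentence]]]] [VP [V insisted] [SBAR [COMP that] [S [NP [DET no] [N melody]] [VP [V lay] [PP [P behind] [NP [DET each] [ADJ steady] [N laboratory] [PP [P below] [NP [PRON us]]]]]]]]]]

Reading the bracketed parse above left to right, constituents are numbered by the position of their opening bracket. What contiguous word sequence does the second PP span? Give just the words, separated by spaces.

behind each steady laboratory below us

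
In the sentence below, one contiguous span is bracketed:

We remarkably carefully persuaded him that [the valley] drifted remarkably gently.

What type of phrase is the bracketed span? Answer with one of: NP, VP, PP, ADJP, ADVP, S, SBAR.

NP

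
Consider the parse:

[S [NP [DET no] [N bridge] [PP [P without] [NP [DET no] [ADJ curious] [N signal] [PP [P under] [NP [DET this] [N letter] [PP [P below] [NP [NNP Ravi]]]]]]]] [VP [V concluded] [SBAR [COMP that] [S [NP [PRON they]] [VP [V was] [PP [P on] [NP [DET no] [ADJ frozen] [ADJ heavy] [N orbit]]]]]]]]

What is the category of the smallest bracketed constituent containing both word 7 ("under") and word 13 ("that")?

S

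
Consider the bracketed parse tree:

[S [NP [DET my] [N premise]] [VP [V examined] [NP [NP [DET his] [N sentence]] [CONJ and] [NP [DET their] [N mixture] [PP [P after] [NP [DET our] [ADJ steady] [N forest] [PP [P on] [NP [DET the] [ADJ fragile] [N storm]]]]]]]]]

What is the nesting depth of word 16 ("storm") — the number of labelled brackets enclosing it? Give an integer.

Counting open brackets not yet closed at "storm": [S [VP [NP [NP [PP [NP [PP [NP [N = 9.

9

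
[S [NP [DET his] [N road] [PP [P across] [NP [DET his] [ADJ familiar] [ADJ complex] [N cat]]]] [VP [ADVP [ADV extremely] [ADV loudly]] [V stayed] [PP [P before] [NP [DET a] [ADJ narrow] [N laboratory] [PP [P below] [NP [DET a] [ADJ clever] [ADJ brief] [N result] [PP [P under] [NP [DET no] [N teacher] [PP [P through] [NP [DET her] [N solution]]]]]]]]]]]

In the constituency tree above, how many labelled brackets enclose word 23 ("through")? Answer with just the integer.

10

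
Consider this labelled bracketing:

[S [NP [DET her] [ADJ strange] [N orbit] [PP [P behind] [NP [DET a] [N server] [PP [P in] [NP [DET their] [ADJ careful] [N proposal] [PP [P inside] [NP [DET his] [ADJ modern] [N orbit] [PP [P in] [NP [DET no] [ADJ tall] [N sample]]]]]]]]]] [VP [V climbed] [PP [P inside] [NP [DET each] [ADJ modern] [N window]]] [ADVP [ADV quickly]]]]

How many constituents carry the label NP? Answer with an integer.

The NP constituents are: [NP her strange orbit behind a server in their careful proposal inside his modern orbit in no tall sample]; [NP a server in their careful proposal inside his modern orbit in no tall sample]; [NP their careful proposal inside his modern orbit in no tall sample]; [NP his modern orbit in no tall sample]; [NP no tall sample]; [NP each modern window]. Total: 6.

6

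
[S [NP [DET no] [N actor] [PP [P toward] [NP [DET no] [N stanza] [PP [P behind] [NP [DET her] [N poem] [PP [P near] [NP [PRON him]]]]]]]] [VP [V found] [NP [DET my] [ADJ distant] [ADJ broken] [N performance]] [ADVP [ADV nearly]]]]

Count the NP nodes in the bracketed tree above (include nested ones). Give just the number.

Scanning left to right, an opening `[NP` appears at word positions 1, 4, 7, 10, 12 — 5 in total.

5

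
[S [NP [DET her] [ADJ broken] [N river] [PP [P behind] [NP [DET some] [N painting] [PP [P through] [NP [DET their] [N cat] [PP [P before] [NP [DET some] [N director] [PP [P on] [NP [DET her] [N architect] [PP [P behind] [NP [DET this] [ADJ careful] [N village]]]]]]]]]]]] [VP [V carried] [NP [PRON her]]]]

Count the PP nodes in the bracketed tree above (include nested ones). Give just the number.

5

Scanning left to right, an opening `[PP` appears at word positions 4, 7, 10, 13, 16 — 5 in total.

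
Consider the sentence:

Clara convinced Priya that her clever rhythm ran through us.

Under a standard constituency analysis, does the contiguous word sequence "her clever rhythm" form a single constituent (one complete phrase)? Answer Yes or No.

"her clever rhythm" is exactly the noun phrase [NP her clever rhythm], a complete constituent.

Yes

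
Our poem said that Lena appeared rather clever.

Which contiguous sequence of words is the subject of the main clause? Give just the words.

our poem

In the main clause the verb is "said"; the NP preceding it, "our poem", is the subject.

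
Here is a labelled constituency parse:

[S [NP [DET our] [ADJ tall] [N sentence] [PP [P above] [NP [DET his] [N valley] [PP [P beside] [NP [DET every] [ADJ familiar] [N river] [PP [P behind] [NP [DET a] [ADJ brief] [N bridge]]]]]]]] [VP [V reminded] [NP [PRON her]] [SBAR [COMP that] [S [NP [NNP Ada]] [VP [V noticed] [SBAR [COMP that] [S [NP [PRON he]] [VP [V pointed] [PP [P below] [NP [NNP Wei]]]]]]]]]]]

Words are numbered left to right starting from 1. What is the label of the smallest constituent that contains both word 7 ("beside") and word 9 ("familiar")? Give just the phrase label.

Word 7 lies under S → NP → PP → NP → PP → P; word 9 lies under S → NP → PP → NP → PP → NP → ADJ. The lowest shared node is the PP.

PP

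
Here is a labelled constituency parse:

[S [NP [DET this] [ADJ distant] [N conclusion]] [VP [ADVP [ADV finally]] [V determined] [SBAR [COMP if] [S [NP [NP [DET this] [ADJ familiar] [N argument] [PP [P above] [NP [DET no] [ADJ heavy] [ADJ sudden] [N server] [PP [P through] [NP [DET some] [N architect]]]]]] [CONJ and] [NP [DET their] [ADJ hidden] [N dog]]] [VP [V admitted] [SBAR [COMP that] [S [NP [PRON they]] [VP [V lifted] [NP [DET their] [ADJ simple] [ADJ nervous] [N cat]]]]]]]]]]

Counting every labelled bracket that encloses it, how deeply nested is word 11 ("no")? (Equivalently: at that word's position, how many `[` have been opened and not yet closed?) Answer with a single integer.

9

The word sits inside DET, which is inside NP, inside PP, inside NP, inside NP, inside S, inside SBAR, inside VP, inside S — 9 brackets in all.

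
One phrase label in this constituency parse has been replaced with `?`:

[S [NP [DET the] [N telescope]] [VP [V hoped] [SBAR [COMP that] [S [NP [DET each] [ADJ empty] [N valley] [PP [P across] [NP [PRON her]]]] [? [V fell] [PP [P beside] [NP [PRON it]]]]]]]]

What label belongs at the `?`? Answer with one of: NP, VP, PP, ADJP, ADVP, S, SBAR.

VP

A constituent whose immediate children are V 'fell', PP is a verb phrase: VP.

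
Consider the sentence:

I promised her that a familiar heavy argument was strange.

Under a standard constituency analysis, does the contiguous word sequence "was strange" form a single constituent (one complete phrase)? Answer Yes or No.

These words form the whole verb phrase headed by "was", so yes — one constituent.

Yes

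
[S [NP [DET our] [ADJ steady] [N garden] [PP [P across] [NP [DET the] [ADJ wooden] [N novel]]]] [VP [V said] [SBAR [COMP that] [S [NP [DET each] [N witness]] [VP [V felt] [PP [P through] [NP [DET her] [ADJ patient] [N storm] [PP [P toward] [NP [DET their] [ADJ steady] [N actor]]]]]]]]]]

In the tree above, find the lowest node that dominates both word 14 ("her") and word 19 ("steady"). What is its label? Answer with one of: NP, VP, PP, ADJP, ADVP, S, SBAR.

Both words fall inside [NP her patient storm toward their steady actor] (words 14–20), and no smaller constituent contains them both. Label: NP.

NP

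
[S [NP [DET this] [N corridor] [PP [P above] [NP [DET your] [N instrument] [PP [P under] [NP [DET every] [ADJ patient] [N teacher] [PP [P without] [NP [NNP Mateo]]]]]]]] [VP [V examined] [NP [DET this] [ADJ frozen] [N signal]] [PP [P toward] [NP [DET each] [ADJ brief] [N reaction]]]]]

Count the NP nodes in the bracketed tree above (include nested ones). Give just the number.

Scanning left to right, an opening `[NP` appears at word positions 1, 4, 7, 11, 13, 17 — 6 in total.

6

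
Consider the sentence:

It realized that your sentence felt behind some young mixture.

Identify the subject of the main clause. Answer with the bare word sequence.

it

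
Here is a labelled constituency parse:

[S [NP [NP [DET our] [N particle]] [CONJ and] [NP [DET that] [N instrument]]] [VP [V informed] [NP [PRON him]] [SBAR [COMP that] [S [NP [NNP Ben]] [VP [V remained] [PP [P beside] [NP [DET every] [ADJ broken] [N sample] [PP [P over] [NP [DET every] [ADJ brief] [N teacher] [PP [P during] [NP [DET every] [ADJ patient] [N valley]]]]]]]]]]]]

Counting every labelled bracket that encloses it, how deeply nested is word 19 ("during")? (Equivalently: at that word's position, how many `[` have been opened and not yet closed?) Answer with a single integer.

11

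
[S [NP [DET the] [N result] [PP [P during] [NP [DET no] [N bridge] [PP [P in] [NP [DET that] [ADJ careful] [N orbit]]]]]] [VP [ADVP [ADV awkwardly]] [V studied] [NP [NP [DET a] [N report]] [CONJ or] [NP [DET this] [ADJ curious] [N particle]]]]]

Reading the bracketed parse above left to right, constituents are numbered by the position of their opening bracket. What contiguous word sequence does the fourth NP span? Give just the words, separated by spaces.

a report or this curious particle

The NP opening brackets appear, in order, over: "the result during no bridge in that careful orbit"; "no bridge in that careful orbit"; "that careful orbit"; "a report or this curious particle"; "a report"; "this curious particle". The fourth one spans "a report or this curious particle".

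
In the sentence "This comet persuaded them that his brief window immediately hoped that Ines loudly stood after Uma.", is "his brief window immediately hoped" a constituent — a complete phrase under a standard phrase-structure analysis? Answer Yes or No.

The sequence begins inside the noun phrase "his brief window" and ends inside the verb phrase "immediately hoped that Ines loudly stood after Uma"; it crosses a phrase boundary, so no single node in the tree spans exactly those words.

No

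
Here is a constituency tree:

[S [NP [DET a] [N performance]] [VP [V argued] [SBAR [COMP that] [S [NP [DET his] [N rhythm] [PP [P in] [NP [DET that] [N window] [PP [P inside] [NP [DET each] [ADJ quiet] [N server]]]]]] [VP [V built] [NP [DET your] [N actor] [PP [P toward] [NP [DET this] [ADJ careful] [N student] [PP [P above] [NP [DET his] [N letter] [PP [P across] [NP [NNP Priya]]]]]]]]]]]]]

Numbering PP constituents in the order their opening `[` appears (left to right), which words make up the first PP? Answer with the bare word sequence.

The PP opening brackets appear, in order, over: "in that window inside each quiet server"; "inside each quiet server"; "toward this careful student above his letter across Priya"; "above his letter across Priya"; "across Priya". The first one spans "in that window inside each quiet server".

in that window inside each quiet server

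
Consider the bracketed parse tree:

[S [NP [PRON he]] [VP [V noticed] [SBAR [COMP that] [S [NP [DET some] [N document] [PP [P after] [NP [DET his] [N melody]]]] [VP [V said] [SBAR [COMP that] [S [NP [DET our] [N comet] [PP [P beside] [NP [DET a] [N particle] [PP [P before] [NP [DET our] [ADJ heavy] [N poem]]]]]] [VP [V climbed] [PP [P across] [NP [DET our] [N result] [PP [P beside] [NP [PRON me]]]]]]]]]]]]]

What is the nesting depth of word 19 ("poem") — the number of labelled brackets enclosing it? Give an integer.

13

The word sits inside N, which is inside NP, inside PP, inside NP, inside PP, inside NP, inside S, inside SBAR, inside VP, inside S, inside SBAR, inside VP, inside S — 13 brackets in all.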